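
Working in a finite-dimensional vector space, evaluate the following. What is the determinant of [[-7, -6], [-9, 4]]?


For a 2x2 matrix [[a, b], [c, d]], det = a*d - b*c.
a = -7, b = -6, c = -9, d = 4
a*d = -7 * 4 = -28
b*c = -6 * -9 = 54
det = -28 - 54 = -82

-82


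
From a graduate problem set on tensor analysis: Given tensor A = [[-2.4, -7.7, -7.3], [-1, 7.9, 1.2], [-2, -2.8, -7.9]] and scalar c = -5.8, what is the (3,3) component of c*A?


Scalar multiplication: (cA)_{ij} = c * A_{ij}.
c = -5.8
A_{33} = -7.9
(cA)_{33} = -5.8 * -7.9 = 45.82

45.82


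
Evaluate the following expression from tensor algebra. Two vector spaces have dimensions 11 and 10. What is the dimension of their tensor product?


The dimension of a tensor product is the product of dimensions.
dim(V) = 11, dim(W) = 10
dim(V (x) W) = 11 * 10 = 110

110


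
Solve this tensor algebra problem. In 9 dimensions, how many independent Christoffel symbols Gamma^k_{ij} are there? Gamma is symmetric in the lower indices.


Christoffel symbols Gamma^k_{ij} are symmetric in i,j, so there are d * d(d+1)/2 independent symbols.
d = 9
d(d+1)/2 = 9 * 10 / 2 = 45
Total = 9 * 45 = 405

405


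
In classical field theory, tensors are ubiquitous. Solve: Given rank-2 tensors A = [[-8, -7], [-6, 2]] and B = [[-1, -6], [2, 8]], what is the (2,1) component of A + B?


Tensor addition is component-wise: (A + B)_{ij} = A_{ij} + B_{ij}.
A_{21} = -6
B_{21} = 2
(A + B)_{21} = -6 + 2 = -4

-4


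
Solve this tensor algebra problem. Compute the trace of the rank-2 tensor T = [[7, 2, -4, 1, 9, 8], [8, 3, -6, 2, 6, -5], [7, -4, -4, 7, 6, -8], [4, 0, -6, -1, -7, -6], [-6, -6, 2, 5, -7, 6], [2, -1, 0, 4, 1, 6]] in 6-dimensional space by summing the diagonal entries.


The contraction (trace) of a rank-2 tensor is the sum of its diagonal elements.
Diagonal entries: A[1,1] = 7, A[2,2] = 3, A[3,3] = -4, A[4,4] = -1, A[5,5] = -7, A[6,6] = 6
Tr(A) = 7 + 3 + -4 + -1 + -7 + 6 = 4

4


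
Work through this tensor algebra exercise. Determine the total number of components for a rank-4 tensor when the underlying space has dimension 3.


The number of components of a rank-r tensor in d dimensions is d^r.
Here d = 3 and r = 4.
3^4 = 81

81


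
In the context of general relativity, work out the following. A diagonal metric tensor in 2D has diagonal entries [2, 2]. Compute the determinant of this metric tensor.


For a diagonal metric, the determinant is the product of diagonal entries.
Diagonal entries: 2, 2
det(g) = 2 * 2 = 4

4


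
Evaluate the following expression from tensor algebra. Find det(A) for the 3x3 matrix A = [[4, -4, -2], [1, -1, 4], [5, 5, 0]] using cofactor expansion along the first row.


Expanding along the first row, det(A) = a11*M_11 - a12*M_12 + a13*M_13, where M_1j is the (1,j) minor.
Minor M_11 = -1*0 - 4*5 = -20
Minor M_12 = 1*0 - 4*5 = -20
Minor M_13 = 1*5 - -1*5 = 10
det = 4*(-20) - -4*(-20) + -2*(10)
    = -80 - 80 + -20
    = -180

-180


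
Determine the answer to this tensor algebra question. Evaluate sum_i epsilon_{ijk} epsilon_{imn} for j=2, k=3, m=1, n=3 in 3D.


Using the identity: epsilon_{ijk} epsilon_{imn} = delta_{jm} delta_{kn} - delta_{jn} delta_{km}.
delta_{21} = 0
delta_{33} = 1
delta_{23} = 0
delta_{31} = 0
Result = 0 * 1 - 0 * 0 = 0 - 0 = 0

0


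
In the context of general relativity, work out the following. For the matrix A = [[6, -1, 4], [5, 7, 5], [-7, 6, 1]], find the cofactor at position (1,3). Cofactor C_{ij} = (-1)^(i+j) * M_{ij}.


To find cofactor C_{13}, delete row 1 and column 3.
The resulting 2x2 submatrix is: [[5, 7], [-7, 6]]
Minor M_{13} = 5*6 - 7*-7
  = 30 - -49 = 79
Sign = (-1)^(1+3) = (-1)^4 = 1
Cofactor C_{13} = 1 * 79 = 79

79


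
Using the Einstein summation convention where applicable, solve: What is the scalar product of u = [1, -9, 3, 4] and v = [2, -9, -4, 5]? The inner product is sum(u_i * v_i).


The inner product u . v = sum of u_i * v_i.
Term-by-term: 1 * 2, -9 * -9, 3 * -4, 4 * 5
Products: 2, 81, -12, 20
Sum = 2 + 81 + -12 + 20 = 91

91


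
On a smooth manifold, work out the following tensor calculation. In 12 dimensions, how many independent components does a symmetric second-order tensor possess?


A symmetric rank-2 tensor in d dimensions has d(d+1)/2 independent components.
d = 12
d(d+1)/2 = 12 * 13 / 2 = 156 / 2 = 78

78


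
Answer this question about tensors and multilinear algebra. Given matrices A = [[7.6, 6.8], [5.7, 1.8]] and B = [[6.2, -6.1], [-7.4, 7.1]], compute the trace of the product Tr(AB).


Tr(AB) = sum_i (AB)_{ii} where (AB)_{ii} = sum_k A_{ik} B_{ki}.
(AB)_{11} = 7.6*6.2 + 6.8*-7.4 = -3.2
(AB)_{22} = 5.7*-6.1 + 1.8*7.1 = -21.99
Tr(AB) = -3.2 + -21.99 = -25.19

-25.19


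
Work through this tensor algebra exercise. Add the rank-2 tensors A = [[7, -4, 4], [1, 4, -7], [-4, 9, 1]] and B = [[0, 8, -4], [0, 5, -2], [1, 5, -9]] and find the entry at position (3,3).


Tensor addition is component-wise: (A + B)_{ij} = A_{ij} + B_{ij}.
A_{33} = 1
B_{33} = -9
(A + B)_{33} = 1 + -9 = -8

-8


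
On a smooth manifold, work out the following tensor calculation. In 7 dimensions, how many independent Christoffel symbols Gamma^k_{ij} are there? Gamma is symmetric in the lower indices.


Christoffel symbols Gamma^k_{ij} are symmetric in i,j, so there are d * d(d+1)/2 independent symbols.
d = 7
d(d+1)/2 = 7 * 8 / 2 = 28
Total = 7 * 28 = 196

196


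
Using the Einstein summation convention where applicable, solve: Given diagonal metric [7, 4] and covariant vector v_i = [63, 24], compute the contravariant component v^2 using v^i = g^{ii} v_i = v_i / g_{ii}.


To raise an index with a diagonal metric: v^i = v_i / g_{ii}.
For index 2: v_2 = 24, g_{22} = 4
v^2 = 24 / 4 = 6

6


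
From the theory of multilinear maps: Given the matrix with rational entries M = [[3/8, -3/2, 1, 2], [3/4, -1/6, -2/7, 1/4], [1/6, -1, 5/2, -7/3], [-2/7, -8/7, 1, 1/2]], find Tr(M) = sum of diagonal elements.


The trace is the sum of diagonal entries.
Diagonal: M[1,1] = 3/8, M[2,2] = -1/6, M[3,3] = 5/2, M[4,4] = 1/2
Tr(M) = 3/8 + -1/6 + 5/2 + 1/2
Computing step by step:
After adding M[1,1]: 3/8
After adding M[2,2]: 5/24
After adding M[3,3]: 65/24
After adding M[4,4]: 77/24
Tr(M) = 77/24

77/24


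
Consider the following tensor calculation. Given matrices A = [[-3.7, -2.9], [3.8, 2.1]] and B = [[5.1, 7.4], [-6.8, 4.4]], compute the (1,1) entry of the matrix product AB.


(AB)_{ij} = sum_k A_{ik} B_{kj}.
For i=1, j=1:
A_{11} * B_{11} = -3.7 * 5.1 = -18.87
A_{12} * B_{21} = -2.9 * -6.8 = 19.72
Sum = -18.87 + 19.72 = 0.85

0.85


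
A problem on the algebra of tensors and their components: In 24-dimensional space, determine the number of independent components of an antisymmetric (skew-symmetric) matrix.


An antisymmetric rank-2 tensor satisfies A_{ij} = -A_{ji}, so diagonal entries are zero.
The independent components are the upper-triangular entries: C(n, 2) = n(n-1)/2.
n = 24
C(24, 2) = 24 * 23 / 2 = 552 / 2 = 276

276


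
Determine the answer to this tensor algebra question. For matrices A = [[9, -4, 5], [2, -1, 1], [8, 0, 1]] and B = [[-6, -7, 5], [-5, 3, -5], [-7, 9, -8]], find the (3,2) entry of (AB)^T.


(AB)^T_{ij} = (AB)_{ji} = sum_k A_{jk} B_{ki}.
For i=3, j=2 we need (AB)_{23}:
A_{21} * B_{13} = 2 * 5 = 10
A_{22} * B_{23} = -1 * -5 = 5
A_{23} * B_{33} = 1 * -8 = -8
Sum = 10 + 5 + -8 = 7

7


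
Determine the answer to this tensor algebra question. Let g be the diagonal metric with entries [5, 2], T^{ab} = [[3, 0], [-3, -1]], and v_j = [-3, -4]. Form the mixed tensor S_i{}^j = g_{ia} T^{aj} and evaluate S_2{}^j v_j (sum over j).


Step 1: lower the first index. For a diagonal metric, g_{ia} T^{aj} = g_{ii} T^{ij} (no sum on i).
g_{22} = 2
S_2{}^1 = 2 * T^{21} = 2 * -3 = -6
S_2{}^2 = 2 * T^{22} = 2 * -1 = -2
Step 2: contract S_2{}^j with v_j.
S_2{}^1 * v_1 = -6 * -3 = 18
S_2{}^2 * v_2 = -2 * -4 = 8
Result = 18 + 8 = 26

26


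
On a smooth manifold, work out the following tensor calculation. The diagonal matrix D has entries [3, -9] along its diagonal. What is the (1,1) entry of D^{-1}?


For a diagonal matrix, the inverse has entries (D^{-1})_{ii} = 1/d_{ii}.
The diagonal entries are: d_{11} = 3, d_{22} = -9
We need (D^{-1})_{11} = 1/d_{11} = 1/3 = 1/3

1/3


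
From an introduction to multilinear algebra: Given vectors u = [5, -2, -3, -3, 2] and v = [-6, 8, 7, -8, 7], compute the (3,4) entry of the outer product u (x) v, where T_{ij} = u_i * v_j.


The outer product entry T_{ij} = u_i * v_j.
We need i=3, j=4.
u_3 = -3, v_4 = -8
T_{3,4} = -3 * -8 = 24

24


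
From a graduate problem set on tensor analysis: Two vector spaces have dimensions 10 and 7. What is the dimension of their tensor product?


The dimension of a tensor product is the product of dimensions.
dim(V) = 10, dim(W) = 7
dim(V (x) W) = 10 * 7 = 70

70


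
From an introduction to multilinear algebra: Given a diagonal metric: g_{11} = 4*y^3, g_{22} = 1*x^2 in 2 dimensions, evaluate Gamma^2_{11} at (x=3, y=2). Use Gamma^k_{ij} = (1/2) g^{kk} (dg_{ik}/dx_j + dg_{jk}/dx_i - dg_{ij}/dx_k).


For a diagonal metric, Gamma^k_{ij} = (1/2) g^{kk} (dg_{ik}/dx_j + dg_{jk}/dx_i - dg_{ij}/dx_k).
The metric is diagonal, so g_{ab} = 0 for a != b.
At the given point: g_{11} = 32, g_{22} = 9
g^{22} = 1/9
dg_{12}/dx_1 = 0 (off-diagonal)
dg_{12}/dx_1 = 0 (off-diagonal)
dg_{11}/dx_2 = dg_{11}/dx_2 = 48
Numerator = 0 + 0 - 48 = -48
Gamma^2_{11} = -48 / (2 * 9) = -8/3

-8/3


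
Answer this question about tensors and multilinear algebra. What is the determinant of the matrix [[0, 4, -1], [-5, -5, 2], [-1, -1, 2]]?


Expanding along the first row, det(A) = a11*M_11 - a12*M_12 + a13*M_13, where M_1j is the (1,j) minor.
Minor M_11 = -5*2 - 2*-1 = -8
Minor M_12 = -5*2 - 2*-1 = -8
Minor M_13 = -5*-1 - -5*-1 = 0
det = 0*(-8) - 4*(-8) + -1*(0)
    = 0 - -32 + 0
    = 32

32


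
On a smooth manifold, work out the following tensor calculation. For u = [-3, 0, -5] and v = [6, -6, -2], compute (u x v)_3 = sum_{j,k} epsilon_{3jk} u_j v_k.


(u x v)_3 = sum_{j,k} epsilon_{3jk} u_j v_k. Only permutations of (1,2,3) contribute; the two non-zero terms are:
eps_{312} u_1 v_2 = 1 * -3 * -6 = 18
eps_{321} u_2 v_1 = -1 * 0 * 6 = 0
(u x v)_3 = 18

18


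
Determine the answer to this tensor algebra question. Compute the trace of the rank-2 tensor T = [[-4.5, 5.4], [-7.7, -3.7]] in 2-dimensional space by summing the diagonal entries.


The contraction (trace) of a rank-2 tensor is the sum of its diagonal elements.
Diagonal entries: A[1,1] = -4.5, A[2,2] = -3.7
Tr(A) = -4.5 + -3.7 = -8.2

-8.2


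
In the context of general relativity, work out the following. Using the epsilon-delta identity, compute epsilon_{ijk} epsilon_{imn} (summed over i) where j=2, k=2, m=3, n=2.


Using the identity: epsilon_{ijk} epsilon_{imn} = delta_{jm} delta_{kn} - delta_{jn} delta_{km}.
delta_{23} = 0
delta_{22} = 1
delta_{22} = 1
delta_{23} = 0
Result = 0 * 1 - 1 * 0 = 0 - 0 = 0

0


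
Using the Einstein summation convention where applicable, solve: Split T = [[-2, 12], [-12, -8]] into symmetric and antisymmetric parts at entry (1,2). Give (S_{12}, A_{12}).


T_{12} = 12
T_{21} = -12
S_{12} = (12 + -12)/2 = 0/2 = 0
A_{12} = (12 - -12)/2 = 24/2 = 12
Check: S + A = 0 + 12 = 12 = T_{12}.

(0, 12)


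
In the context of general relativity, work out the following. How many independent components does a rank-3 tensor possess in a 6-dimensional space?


The number of components of a rank-r tensor in d dimensions is d^r.
Here d = 6 and r = 3.
6^3 = 216

216


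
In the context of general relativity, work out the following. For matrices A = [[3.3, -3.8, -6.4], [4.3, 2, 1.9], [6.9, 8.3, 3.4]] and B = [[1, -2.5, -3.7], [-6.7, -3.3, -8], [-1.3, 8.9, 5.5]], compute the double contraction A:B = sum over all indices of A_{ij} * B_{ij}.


A:B = sum over all i,j of A_{ij} * B_{ij}.
Row 1: 3.3*1=3.3, -3.8*-2.5=9.5, -6.4*-3.7=23.68 => row sum = 36.48
Row 2: 4.3*-6.7=-28.81, 2*-3.3=-6.6, 1.9*-8=-15.2 => row sum = -50.61
Row 3: 6.9*-1.3=-8.97, 8.3*8.9=73.87, 3.4*5.5=18.7 => row sum = 83.6
Total = 36.48 + -50.61 + 83.6 = 69.47

69.47


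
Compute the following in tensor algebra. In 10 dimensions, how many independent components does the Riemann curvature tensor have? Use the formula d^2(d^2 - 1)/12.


The Riemann tensor in d dimensions has d^2(d^2 - 1)/12 independent components.
d = 10, so d^2 = 100
d^2 - 1 = 99
d^2(d^2 - 1) = 100 * 99 = 9900
Divide by 12: 9900 / 12 = 825

825


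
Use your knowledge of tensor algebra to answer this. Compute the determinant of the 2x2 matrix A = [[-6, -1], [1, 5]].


For a 2x2 matrix [[a, b], [c, d]], det = a*d - b*c.
a = -6, b = -1, c = 1, d = 5
a*d = -6 * 5 = -30
b*c = -1 * 1 = -1
det = -30 - -1 = -29

-29


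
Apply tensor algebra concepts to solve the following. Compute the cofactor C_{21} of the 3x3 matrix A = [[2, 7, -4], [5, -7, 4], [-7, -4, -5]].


To find cofactor C_{21}, delete row 2 and column 1.
The resulting 2x2 submatrix is: [[7, -4], [-4, -5]]
Minor M_{21} = 7*-5 - -4*-4
  = -35 - 16 = -51
Sign = (-1)^(2+1) = (-1)^3 = -1
Cofactor C_{21} = -1 * -51 = 51

51


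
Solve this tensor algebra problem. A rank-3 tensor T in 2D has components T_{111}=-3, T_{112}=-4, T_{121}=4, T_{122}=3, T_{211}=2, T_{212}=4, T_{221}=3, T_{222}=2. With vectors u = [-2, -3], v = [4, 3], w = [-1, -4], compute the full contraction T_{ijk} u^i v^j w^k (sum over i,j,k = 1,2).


S = sum over i,j,k of T_{ijk} u_i v_j w_k. Expanding all 8 terms:
T_{111}*u_1*v_1*w_1 = -3*-2*4*-1 = -24  (running total: -24)
T_{112}*u_1*v_1*w_2 = -4*-2*4*-4 = -128  (running total: -152)
T_{121}*u_1*v_2*w_1 = 4*-2*3*-1 = 24  (running total: -128)
T_{122}*u_1*v_2*w_2 = 3*-2*3*-4 = 72  (running total: -56)
T_{211}*u_2*v_1*w_1 = 2*-3*4*-1 = 24  (running total: -32)
T_{212}*u_2*v_1*w_2 = 4*-3*4*-4 = 192  (running total: 160)
T_{221}*u_2*v_2*w_1 = 3*-3*3*-1 = 27  (running total: 187)
T_{222}*u_2*v_2*w_2 = 2*-3*3*-4 = 72  (running total: 259)
S = 259

259


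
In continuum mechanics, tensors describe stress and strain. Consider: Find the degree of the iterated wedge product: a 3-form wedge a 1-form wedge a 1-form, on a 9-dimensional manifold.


The degree of a wedge product is the sum of the degrees of the individual forms.
Degrees: 3, 1, 1
Total degree = 3 + 1 + 1 = 5

5


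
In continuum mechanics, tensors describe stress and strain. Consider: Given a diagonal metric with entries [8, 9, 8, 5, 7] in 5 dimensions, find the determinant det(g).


For a diagonal metric, the determinant is the product of diagonal entries.
Diagonal entries: 8, 9, 8, 5, 7
det(g) = 8 * 9 * 8 * 5 * 7 = 20160

20160


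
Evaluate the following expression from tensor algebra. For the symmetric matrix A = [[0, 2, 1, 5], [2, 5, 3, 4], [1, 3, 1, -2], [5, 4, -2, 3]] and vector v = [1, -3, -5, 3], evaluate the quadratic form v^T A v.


First compute Av:
(Av)_1 = 0*1 + 2*-3 + 1*-5 + 5*3 = 4
(Av)_2 = 2*1 + 5*-3 + 3*-5 + 4*3 = -16
(Av)_3 = 1*1 + 3*-3 + 1*-5 + -2*3 = -19
(Av)_4 = 5*1 + 4*-3 + -2*-5 + 3*3 = 12
Av = [4, -16, -19, 12]
Then v^T (Av) = 1*4 + -3*-16 + -5*-19 + 3*12
= 4 + 48 + 95 + 36 = 183

183


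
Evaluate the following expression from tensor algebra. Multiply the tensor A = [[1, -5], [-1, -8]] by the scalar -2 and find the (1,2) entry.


Scalar multiplication: (cA)_{ij} = c * A_{ij}.
c = -2
A_{12} = -5
(cA)_{12} = -2 * -5 = 10

10


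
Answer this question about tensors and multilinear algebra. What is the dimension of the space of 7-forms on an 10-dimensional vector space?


The dimension of the space of p-forms on an n-dimensional space is C(n, p).
n = 10, p = 7
C(10, 7) = 10! / (7! * 3!) = 120

120


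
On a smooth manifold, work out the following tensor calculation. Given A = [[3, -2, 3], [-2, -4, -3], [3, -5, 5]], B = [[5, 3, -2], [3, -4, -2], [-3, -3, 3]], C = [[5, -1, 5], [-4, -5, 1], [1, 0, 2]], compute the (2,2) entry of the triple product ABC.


(ABC)_{22} = sum_m (AB)_{2m} C_{m2}. First compute row 2 of AB.
(AB)_{21} = -2*5 + -4*3 + -3*-3 = -13
(AB)_{22} = -2*3 + -4*-4 + -3*-3 = 19
(AB)_{23} = -2*-2 + -4*-2 + -3*3 = 3
Now contract with column 2 of C:
(AB)_{21} * C_{12} = -13 * -1 = 13
(AB)_{22} * C_{22} = 19 * -5 = -95
(AB)_{23} * C_{32} = 3 * 0 = 0
(ABC)_{22} = 13 + -95 + 0 = -82

-82


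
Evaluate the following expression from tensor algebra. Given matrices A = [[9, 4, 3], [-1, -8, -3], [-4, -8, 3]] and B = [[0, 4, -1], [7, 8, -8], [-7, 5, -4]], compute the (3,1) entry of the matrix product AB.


(AB)_{ij} = sum_k A_{ik} B_{kj}.
For i=3, j=1:
A_{31} * B_{11} = -4 * 0 = 0
A_{32} * B_{21} = -8 * 7 = -56
A_{33} * B_{31} = 3 * -7 = -21
Sum = 0 + -56 + -21 = -77

-77


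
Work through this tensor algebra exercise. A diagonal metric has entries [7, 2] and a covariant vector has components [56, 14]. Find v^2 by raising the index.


To raise an index with a diagonal metric: v^i = v_i / g_{ii}.
For index 2: v_2 = 14, g_{22} = 2
v^2 = 14 / 2 = 7

7


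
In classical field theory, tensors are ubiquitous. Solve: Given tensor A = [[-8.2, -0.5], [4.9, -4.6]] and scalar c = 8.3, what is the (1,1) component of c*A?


Scalar multiplication: (cA)_{ij} = c * A_{ij}.
c = 8.3
A_{11} = -8.2
(cA)_{11} = 8.3 * -8.2 = -68.06

-68.06


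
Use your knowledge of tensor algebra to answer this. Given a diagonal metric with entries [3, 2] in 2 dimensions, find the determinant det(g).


For a diagonal metric, the determinant is the product of diagonal entries.
Diagonal entries: 3, 2
det(g) = 3 * 2 = 6

6


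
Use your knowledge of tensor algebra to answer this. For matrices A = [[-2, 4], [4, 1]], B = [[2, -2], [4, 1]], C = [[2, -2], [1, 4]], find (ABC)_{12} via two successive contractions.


(ABC)_{12} = sum_m (AB)_{1m} C_{m2}. First compute row 1 of AB.
(AB)_{11} = -2*2 + 4*4 = 12
(AB)_{12} = -2*-2 + 4*1 = 8
Now contract with column 2 of C:
(AB)_{11} * C_{12} = 12 * -2 = -24
(AB)_{12} * C_{22} = 8 * 4 = 32
(ABC)_{12} = -24 + 32 = 8

8


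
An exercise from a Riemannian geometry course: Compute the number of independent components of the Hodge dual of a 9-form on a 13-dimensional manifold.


The Hodge dual of a p-form on an n-dimensional manifold is an (n-p)-form.
n = 13, p = 9, so dual degree = 13 - 9 = 4
The number of components is C(n, n-p) = C(13, 4) = 715

715


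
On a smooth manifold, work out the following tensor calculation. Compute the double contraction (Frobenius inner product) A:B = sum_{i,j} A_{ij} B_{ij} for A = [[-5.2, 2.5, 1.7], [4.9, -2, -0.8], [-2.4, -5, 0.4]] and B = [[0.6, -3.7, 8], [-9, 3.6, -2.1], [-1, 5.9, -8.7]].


A:B = sum over all i,j of A_{ij} * B_{ij}.
Row 1: -5.2*0.6=-3.12, 2.5*-3.7=-9.25, 1.7*8=13.6 => row sum = 1.23
Row 2: 4.9*-9=-44.1, -2*3.6=-7.2, -0.8*-2.1=1.68 => row sum = -49.62
Row 3: -2.4*-1=2.4, -5*5.9=-29.5, 0.4*-8.7=-3.48 => row sum = -30.58
Total = 1.23 + -49.62 + -30.58 = -78.97

-78.97


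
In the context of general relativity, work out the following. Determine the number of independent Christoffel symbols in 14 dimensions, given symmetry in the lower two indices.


Christoffel symbols Gamma^k_{ij} are symmetric in i,j, so there are d * d(d+1)/2 independent symbols.
d = 14
d(d+1)/2 = 14 * 15 / 2 = 105
Total = 14 * 105 = 1470

1470


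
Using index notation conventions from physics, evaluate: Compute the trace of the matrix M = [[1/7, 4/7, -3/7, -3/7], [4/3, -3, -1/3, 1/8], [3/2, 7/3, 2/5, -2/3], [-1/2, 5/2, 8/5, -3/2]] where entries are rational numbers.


The trace is the sum of diagonal entries.
Diagonal: M[1,1] = 1/7, M[2,2] = -3, M[3,3] = 2/5, M[4,4] = -3/2
Tr(M) = 1/7 + -3 + 2/5 + -3/2
Computing step by step:
After adding M[1,1]: 1/7
After adding M[2,2]: -20/7
After adding M[3,3]: -86/35
After adding M[4,4]: -277/70
Tr(M) = -277/70

-277/70


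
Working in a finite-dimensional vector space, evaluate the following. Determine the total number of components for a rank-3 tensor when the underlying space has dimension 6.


The number of components of a rank-r tensor in d dimensions is d^r.
Here d = 6 and r = 3.
6^3 = 216

216


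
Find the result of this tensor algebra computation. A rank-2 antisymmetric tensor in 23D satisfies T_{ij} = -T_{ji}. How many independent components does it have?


An antisymmetric rank-2 tensor satisfies A_{ij} = -A_{ji}, so diagonal entries are zero.
The independent components are the upper-triangular entries: C(n, 2) = n(n-1)/2.
n = 23
C(23, 2) = 23 * 22 / 2 = 506 / 2 = 253

253


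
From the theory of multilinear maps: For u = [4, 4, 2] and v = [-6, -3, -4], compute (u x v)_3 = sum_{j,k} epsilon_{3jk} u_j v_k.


(u x v)_3 = sum_{j,k} epsilon_{3jk} u_j v_k. Only permutations of (1,2,3) contribute; the two non-zero terms are:
eps_{312} u_1 v_2 = 1 * 4 * -3 = -12
eps_{321} u_2 v_1 = -1 * 4 * -6 = 24
(u x v)_3 = 12

12


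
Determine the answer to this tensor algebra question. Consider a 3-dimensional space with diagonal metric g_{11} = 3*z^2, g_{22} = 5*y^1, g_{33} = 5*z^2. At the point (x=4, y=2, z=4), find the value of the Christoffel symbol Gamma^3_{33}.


For a diagonal metric, Gamma^k_{ij} = (1/2) g^{kk} (dg_{ik}/dx_j + dg_{jk}/dx_i - dg_{ij}/dx_k).
The metric is diagonal, so g_{ab} = 0 for a != b.
At the given point: g_{11} = 48, g_{22} = 10, g_{33} = 80
g^{33} = 1/80
dg_{33}/dx_3 = dg_{33}/dx_3 = 40
dg_{33}/dx_3 = dg_{33}/dx_3 = 40
dg_{33}/dx_3 = dg_{33}/dx_3 = 40
Numerator = 40 + 40 - 40 = 40
Gamma^3_{33} = 40 / (2 * 80) = 1/4

1/4


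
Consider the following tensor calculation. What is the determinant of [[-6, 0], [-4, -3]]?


For a 2x2 matrix [[a, b], [c, d]], det = a*d - b*c.
a = -6, b = 0, c = -4, d = -3
a*d = -6 * -3 = 18
b*c = 0 * -4 = 0
det = 18 - 0 = 18

18


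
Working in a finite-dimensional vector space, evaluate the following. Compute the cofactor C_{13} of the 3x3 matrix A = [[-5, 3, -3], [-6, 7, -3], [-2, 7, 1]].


To find cofactor C_{13}, delete row 1 and column 3.
The resulting 2x2 submatrix is: [[-6, 7], [-2, 7]]
Minor M_{13} = -6*7 - 7*-2
  = -42 - -14 = -28
Sign = (-1)^(1+3) = (-1)^4 = 1
Cofactor C_{13} = 1 * -28 = -28

-28


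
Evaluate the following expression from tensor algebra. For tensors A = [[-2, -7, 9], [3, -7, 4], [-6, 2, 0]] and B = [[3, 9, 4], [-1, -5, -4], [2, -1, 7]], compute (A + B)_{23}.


Tensor addition is component-wise: (A + B)_{ij} = A_{ij} + B_{ij}.
A_{23} = 4
B_{23} = -4
(A + B)_{23} = 4 + -4 = 0

0


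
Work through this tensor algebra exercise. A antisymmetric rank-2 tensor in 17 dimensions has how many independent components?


A antisymmetric rank-2 tensor in d dimensions has d(d-1)/2 independent components.
d = 17
d(d-1)/2 = 17 * 16 / 2 = 272 / 2 = 136

136


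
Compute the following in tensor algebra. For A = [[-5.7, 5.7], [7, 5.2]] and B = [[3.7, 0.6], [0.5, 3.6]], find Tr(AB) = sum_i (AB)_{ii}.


Tr(AB) = sum_i (AB)_{ii} where (AB)_{ii} = sum_k A_{ik} B_{ki}.
(AB)_{11} = -5.7*3.7 + 5.7*0.5 = -18.24
(AB)_{22} = 7*0.6 + 5.2*3.6 = 22.92
Tr(AB) = -18.24 + 22.92 = 4.68

4.68


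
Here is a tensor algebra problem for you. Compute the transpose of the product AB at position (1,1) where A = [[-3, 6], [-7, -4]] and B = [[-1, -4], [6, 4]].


(AB)^T_{ij} = (AB)_{ji} = sum_k A_{jk} B_{ki}.
For i=1, j=1 we need (AB)_{11}:
A_{11} * B_{11} = -3 * -1 = 3
A_{12} * B_{21} = 6 * 6 = 36
Sum = 3 + 36 = 39

39


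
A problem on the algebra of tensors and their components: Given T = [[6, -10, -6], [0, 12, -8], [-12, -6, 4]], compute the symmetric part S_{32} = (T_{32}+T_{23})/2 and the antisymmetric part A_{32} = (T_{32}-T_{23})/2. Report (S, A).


T_{32} = -6
T_{23} = -8
S_{32} = (-6 + -8)/2 = -14/2 = -7
A_{32} = (-6 - -8)/2 = 2/2 = 1
Check: S + A = -7 + 1 = -6 = T_{32}.

(-7, 1)


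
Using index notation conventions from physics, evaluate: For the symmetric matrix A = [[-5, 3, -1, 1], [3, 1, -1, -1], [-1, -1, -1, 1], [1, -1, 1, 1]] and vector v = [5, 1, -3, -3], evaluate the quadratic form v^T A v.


First compute Av:
(Av)_1 = -5*5 + 3*1 + -1*-3 + 1*-3 = -22
(Av)_2 = 3*5 + 1*1 + -1*-3 + -1*-3 = 22
(Av)_3 = -1*5 + -1*1 + -1*-3 + 1*-3 = -6
(Av)_4 = 1*5 + -1*1 + 1*-3 + 1*-3 = -2
Av = [-22, 22, -6, -2]
Then v^T (Av) = 5*-22 + 1*22 + -3*-6 + -3*-2
= -110 + 22 + 18 + 6 = -64

-64


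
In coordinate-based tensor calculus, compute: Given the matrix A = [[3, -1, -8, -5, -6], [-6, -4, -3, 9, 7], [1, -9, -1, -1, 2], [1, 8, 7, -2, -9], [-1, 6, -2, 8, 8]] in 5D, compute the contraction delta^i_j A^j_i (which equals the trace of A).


The contraction (trace) of a rank-2 tensor is the sum of its diagonal elements.
Diagonal entries: A[1,1] = 3, A[2,2] = -4, A[3,3] = -1, A[4,4] = -2, A[5,5] = 8
Tr(A) = 3 + -4 + -1 + -2 + 8 = 4

4


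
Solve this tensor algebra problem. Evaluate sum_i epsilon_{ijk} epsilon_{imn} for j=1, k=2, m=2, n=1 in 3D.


Using the identity: epsilon_{ijk} epsilon_{imn} = delta_{jm} delta_{kn} - delta_{jn} delta_{km}.
delta_{12} = 0
delta_{21} = 0
delta_{11} = 1
delta_{22} = 1
Result = 0 * 0 - 1 * 1 = 0 - 1 = -1

-1


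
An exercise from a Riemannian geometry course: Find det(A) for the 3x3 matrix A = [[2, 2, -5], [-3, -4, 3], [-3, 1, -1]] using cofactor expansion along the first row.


Expanding along the first row, det(A) = a11*M_11 - a12*M_12 + a13*M_13, where M_1j is the (1,j) minor.
Minor M_11 = -4*-1 - 3*1 = 1
Minor M_12 = -3*-1 - 3*-3 = 12
Minor M_13 = -3*1 - -4*-3 = -15
det = 2*(1) - 2*(12) + -5*(-15)
    = 2 - 24 + 75
    = 53

53


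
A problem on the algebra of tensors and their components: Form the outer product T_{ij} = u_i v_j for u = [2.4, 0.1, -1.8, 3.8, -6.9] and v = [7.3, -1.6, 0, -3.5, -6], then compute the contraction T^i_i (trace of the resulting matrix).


The outer product gives T_{ij} = u_i v_j.
The trace (contraction) is Tr(T) = sum_i T_{ii} = sum_i u_i v_i.
Diagonal entries:
T_{11} = u_1 * v_1 = 2.4 * 7.3 = 17.52
T_{22} = u_2 * v_2 = 0.1 * -1.6 = -0.16
T_{33} = u_3 * v_3 = -1.8 * 0 = 0
T_{44} = u_4 * v_4 = 3.8 * -3.5 = -13.3
T_{55} = u_5 * v_5 = -6.9 * -6 = 41.4
Tr(T) = 17.52 + -0.16 + 0 + -13.3 + 41.4 = 45.46

45.46


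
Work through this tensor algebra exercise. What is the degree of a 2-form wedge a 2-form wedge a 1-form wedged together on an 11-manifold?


The degree of a wedge product is the sum of the degrees of the individual forms.
Degrees: 2, 2, 1
Total degree = 2 + 2 + 1 = 5

5


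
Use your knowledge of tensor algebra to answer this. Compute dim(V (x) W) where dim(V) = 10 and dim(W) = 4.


The dimension of a tensor product is the product of dimensions.
dim(V) = 10, dim(W) = 4
dim(V (x) W) = 10 * 4 = 40

40


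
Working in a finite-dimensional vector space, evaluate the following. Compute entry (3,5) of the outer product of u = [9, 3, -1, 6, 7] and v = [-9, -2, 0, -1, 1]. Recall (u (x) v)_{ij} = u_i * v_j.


The outer product entry T_{ij} = u_i * v_j.
We need i=3, j=5.
u_3 = -1, v_5 = 1
T_{3,5} = -1 * 1 = -1

-1


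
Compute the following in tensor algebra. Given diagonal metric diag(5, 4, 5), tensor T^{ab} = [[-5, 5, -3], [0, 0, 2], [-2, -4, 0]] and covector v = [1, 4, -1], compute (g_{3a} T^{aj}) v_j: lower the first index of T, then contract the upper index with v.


Step 1: lower the first index. For a diagonal metric, g_{ia} T^{aj} = g_{ii} T^{ij} (no sum on i).
g_{33} = 5
S_3{}^1 = 5 * T^{31} = 5 * -2 = -10
S_3{}^2 = 5 * T^{32} = 5 * -4 = -20
S_3{}^3 = 5 * T^{33} = 5 * 0 = 0
Step 2: contract S_3{}^j with v_j.
S_3{}^1 * v_1 = -10 * 1 = -10
S_3{}^2 * v_2 = -20 * 4 = -80
S_3{}^3 * v_3 = 0 * -1 = 0
Result = -10 + -80 + 0 = -90

-90


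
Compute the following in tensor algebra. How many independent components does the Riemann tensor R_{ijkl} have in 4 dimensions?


The Riemann tensor in d dimensions has d^2(d^2 - 1)/12 independent components.
d = 4, so d^2 = 16
d^2 - 1 = 15
d^2(d^2 - 1) = 16 * 15 = 240
Divide by 12: 240 / 12 = 20

20


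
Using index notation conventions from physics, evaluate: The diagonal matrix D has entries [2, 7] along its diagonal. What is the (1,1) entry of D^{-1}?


For a diagonal matrix, the inverse has entries (D^{-1})_{ii} = 1/d_{ii}.
The diagonal entries are: d_{11} = 2, d_{22} = 7
We need (D^{-1})_{11} = 1/d_{11} = 1/2 = 1/2

1/2


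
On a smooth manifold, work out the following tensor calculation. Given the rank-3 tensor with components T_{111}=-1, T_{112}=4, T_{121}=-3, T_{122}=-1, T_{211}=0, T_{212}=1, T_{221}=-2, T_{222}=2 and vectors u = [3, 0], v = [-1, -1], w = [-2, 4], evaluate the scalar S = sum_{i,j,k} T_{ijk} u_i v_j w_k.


S = sum over i,j,k of T_{ijk} u_i v_j w_k. Expanding all 8 terms:
T_{111}*u_1*v_1*w_1 = -1*3*-1*-2 = -6  (running total: -6)
T_{112}*u_1*v_1*w_2 = 4*3*-1*4 = -48  (running total: -54)
T_{121}*u_1*v_2*w_1 = -3*3*-1*-2 = -18  (running total: -72)
T_{122}*u_1*v_2*w_2 = -1*3*-1*4 = 12  (running total: -60)
T_{211}*u_2*v_1*w_1 = 0*0*-1*-2 = 0  (running total: -60)
T_{212}*u_2*v_1*w_2 = 1*0*-1*4 = 0  (running total: -60)
T_{221}*u_2*v_2*w_1 = -2*0*-1*-2 = 0  (running total: -60)
T_{222}*u_2*v_2*w_2 = 2*0*-1*4 = 0  (running total: -60)
S = -60

-60


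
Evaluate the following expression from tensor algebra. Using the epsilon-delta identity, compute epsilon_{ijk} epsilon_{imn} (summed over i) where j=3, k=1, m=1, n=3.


Using the identity: epsilon_{ijk} epsilon_{imn} = delta_{jm} delta_{kn} - delta_{jn} delta_{km}.
delta_{31} = 0
delta_{13} = 0
delta_{33} = 1
delta_{11} = 1
Result = 0 * 0 - 1 * 1 = 0 - 1 = -1

-1


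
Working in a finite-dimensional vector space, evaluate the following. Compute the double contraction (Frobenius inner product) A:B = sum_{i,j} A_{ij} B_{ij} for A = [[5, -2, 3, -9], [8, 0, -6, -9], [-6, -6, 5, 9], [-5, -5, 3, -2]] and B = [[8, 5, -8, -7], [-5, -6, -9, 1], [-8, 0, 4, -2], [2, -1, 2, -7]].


A:B = sum over all i,j of A_{ij} * B_{ij}.
Row 1: 5*8=40, -2*5=-10, 3*-8=-24, -9*-7=63 => row sum = 69
Row 2: 8*-5=-40, 0*-6=0, -6*-9=54, -9*1=-9 => row sum = 5
Row 3: -6*-8=48, -6*0=0, 5*4=20, 9*-2=-18 => row sum = 50
Row 4: -5*2=-10, -5*-1=5, 3*2=6, -2*-7=14 => row sum = 15
Total = 69 + 5 + 50 + 15 = 139

139


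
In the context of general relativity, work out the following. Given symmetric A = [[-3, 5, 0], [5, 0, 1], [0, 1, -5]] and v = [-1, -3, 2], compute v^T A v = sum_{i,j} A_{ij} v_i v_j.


First compute Av:
(Av)_1 = -3*-1 + 5*-3 + 0*2 = -12
(Av)_2 = 5*-1 + 0*-3 + 1*2 = -3
(Av)_3 = 0*-1 + 1*-3 + -5*2 = -13
Av = [-12, -3, -13]
Then v^T (Av) = -1*-12 + -3*-3 + 2*-13
= 12 + 9 + -26 = -5

-5


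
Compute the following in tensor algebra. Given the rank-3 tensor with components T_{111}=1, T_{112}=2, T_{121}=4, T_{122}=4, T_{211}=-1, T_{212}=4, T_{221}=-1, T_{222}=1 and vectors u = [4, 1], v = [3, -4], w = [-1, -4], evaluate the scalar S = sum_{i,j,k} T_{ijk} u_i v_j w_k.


S = sum over i,j,k of T_{ijk} u_i v_j w_k. Expanding all 8 terms:
T_{111}*u_1*v_1*w_1 = 1*4*3*-1 = -12  (running total: -12)
T_{112}*u_1*v_1*w_2 = 2*4*3*-4 = -96  (running total: -108)
T_{121}*u_1*v_2*w_1 = 4*4*-4*-1 = 64  (running total: -44)
T_{122}*u_1*v_2*w_2 = 4*4*-4*-4 = 256  (running total: 212)
T_{211}*u_2*v_1*w_1 = -1*1*3*-1 = 3  (running total: 215)
T_{212}*u_2*v_1*w_2 = 4*1*3*-4 = -48  (running total: 167)
T_{221}*u_2*v_2*w_1 = -1*1*-4*-1 = -4  (running total: 163)
T_{222}*u_2*v_2*w_2 = 1*1*-4*-4 = 16  (running total: 179)
S = 179

179


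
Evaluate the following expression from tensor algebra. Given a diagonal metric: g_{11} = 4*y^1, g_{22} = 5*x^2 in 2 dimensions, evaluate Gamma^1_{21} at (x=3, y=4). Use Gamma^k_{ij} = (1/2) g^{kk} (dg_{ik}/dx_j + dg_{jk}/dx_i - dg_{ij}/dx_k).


For a diagonal metric, Gamma^k_{ij} = (1/2) g^{kk} (dg_{ik}/dx_j + dg_{jk}/dx_i - dg_{ij}/dx_k).
The metric is diagonal, so g_{ab} = 0 for a != b.
At the given point: g_{11} = 16, g_{22} = 45
g^{11} = 1/16
dg_{21}/dx_1 = 0 (off-diagonal)
dg_{11}/dx_2 = dg_{11}/dx_2 = 4
dg_{21}/dx_1 = 0 (off-diagonal)
Numerator = 0 + 4 - 0 = 4
Gamma^1_{21} = 4 / (2 * 16) = 1/8

1/8


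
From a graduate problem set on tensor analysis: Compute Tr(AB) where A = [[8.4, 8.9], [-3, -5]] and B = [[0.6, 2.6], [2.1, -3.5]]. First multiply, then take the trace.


Tr(AB) = sum_i (AB)_{ii} where (AB)_{ii} = sum_k A_{ik} B_{ki}.
(AB)_{11} = 8.4*0.6 + 8.9*2.1 = 23.73
(AB)_{22} = -3*2.6 + -5*-3.5 = 9.7
Tr(AB) = 23.73 + 9.7 = 33.43

33.43


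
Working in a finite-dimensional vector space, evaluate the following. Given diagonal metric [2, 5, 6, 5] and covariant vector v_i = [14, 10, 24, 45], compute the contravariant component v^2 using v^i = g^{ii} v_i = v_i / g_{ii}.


To raise an index with a diagonal metric: v^i = v_i / g_{ii}.
For index 2: v_2 = 10, g_{22} = 5
v^2 = 10 / 5 = 2

2


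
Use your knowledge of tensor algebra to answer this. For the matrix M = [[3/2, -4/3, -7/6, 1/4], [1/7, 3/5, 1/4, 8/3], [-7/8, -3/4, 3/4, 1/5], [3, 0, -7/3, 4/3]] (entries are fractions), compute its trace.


The trace is the sum of diagonal entries.
Diagonal: M[1,1] = 3/2, M[2,2] = 3/5, M[3,3] = 3/4, M[4,4] = 4/3
Tr(M) = 3/2 + 3/5 + 3/4 + 4/3
Computing step by step:
After adding M[1,1]: 3/2
After adding M[2,2]: 21/10
After adding M[3,3]: 57/20
After adding M[4,4]: 251/60
Tr(M) = 251/60

251/60


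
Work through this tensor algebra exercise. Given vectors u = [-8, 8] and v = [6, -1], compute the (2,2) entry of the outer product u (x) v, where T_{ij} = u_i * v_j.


The outer product entry T_{ij} = u_i * v_j.
We need i=2, j=2.
u_2 = 8, v_2 = -1
T_{2,2} = 8 * -1 = -8

-8


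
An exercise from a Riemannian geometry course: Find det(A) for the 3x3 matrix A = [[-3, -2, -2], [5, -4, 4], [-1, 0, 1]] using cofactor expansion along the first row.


Expanding along the first row, det(A) = a11*M_11 - a12*M_12 + a13*M_13, where M_1j is the (1,j) minor.
Minor M_11 = -4*1 - 4*0 = -4
Minor M_12 = 5*1 - 4*-1 = 9
Minor M_13 = 5*0 - -4*-1 = -4
det = -3*(-4) - -2*(9) + -2*(-4)
    = 12 - -18 + 8
    = 38

38


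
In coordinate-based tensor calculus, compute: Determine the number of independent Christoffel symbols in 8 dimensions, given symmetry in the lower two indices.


Christoffel symbols Gamma^k_{ij} are symmetric in i,j, so there are d * d(d+1)/2 independent symbols.
d = 8
d(d+1)/2 = 8 * 9 / 2 = 36
Total = 8 * 36 = 288

288


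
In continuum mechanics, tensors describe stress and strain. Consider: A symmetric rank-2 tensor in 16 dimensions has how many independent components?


A symmetric rank-2 tensor in d dimensions has d(d+1)/2 independent components.
d = 16
d(d+1)/2 = 16 * 17 / 2 = 272 / 2 = 136

136


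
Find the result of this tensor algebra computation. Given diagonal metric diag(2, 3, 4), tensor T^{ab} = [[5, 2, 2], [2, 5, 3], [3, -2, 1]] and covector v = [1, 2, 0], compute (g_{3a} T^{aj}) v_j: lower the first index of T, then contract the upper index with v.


Step 1: lower the first index. For a diagonal metric, g_{ia} T^{aj} = g_{ii} T^{ij} (no sum on i).
g_{33} = 4
S_3{}^1 = 4 * T^{31} = 4 * 3 = 12
S_3{}^2 = 4 * T^{32} = 4 * -2 = -8
S_3{}^3 = 4 * T^{33} = 4 * 1 = 4
Step 2: contract S_3{}^j with v_j.
S_3{}^1 * v_1 = 12 * 1 = 12
S_3{}^2 * v_2 = -8 * 2 = -16
S_3{}^3 * v_3 = 4 * 0 = 0
Result = 12 + -16 + 0 = -4

-4


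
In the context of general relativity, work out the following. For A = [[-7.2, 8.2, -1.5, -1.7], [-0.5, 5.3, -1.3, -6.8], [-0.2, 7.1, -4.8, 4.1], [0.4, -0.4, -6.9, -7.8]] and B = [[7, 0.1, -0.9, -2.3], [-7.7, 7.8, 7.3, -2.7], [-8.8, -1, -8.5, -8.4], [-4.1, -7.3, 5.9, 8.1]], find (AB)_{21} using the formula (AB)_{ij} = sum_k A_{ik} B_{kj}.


(AB)_{ij} = sum_k A_{ik} B_{kj}.
For i=2, j=1:
A_{21} * B_{11} = -0.5 * 7 = -3.5
A_{22} * B_{21} = 5.3 * -7.7 = -40.81
A_{23} * B_{31} = -1.3 * -8.8 = 11.44
A_{24} * B_{41} = -6.8 * -4.1 = 27.88
Sum = -3.5 + -40.81 + 11.44 + 27.88 = -4.99

-4.99


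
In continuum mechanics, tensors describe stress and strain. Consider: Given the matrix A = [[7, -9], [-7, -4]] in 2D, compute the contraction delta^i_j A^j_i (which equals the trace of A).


The contraction (trace) of a rank-2 tensor is the sum of its diagonal elements.
Diagonal entries: A[1,1] = 7, A[2,2] = -4
Tr(A) = 7 + -4 = 3

3


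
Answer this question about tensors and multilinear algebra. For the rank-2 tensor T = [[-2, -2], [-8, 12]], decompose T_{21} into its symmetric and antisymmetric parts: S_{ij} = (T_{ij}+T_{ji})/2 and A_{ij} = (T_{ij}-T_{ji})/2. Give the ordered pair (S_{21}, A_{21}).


T_{21} = -8
T_{12} = -2
S_{21} = (-8 + -2)/2 = -10/2 = -5
A_{21} = (-8 - -2)/2 = -6/2 = -3
Check: S + A = -5 + -3 = -8 = T_{21}.

(-5, -3)


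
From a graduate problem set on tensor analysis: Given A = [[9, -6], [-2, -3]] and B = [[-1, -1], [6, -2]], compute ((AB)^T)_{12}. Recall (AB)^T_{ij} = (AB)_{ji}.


(AB)^T_{ij} = (AB)_{ji} = sum_k A_{jk} B_{ki}.
For i=1, j=2 we need (AB)_{21}:
A_{21} * B_{11} = -2 * -1 = 2
A_{22} * B_{21} = -3 * 6 = -18
Sum = 2 + -18 = -16

-16


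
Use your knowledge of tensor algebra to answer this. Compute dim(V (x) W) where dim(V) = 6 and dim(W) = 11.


The dimension of a tensor product is the product of dimensions.
dim(V) = 6, dim(W) = 11
dim(V (x) W) = 6 * 11 = 66

66


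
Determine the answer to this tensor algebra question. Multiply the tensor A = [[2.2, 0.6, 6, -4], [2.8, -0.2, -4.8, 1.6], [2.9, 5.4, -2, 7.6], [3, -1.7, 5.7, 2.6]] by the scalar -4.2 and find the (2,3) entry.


Scalar multiplication: (cA)_{ij} = c * A_{ij}.
c = -4.2
A_{23} = -4.8
(cA)_{23} = -4.2 * -4.8 = 20.16

20.16


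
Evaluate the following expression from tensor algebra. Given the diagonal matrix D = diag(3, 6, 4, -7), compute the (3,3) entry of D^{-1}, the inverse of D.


For a diagonal matrix, the inverse has entries (D^{-1})_{ii} = 1/d_{ii}.
The diagonal entries are: d_{11} = 3, d_{22} = 6, d_{33} = 4, d_{44} = -7
We need (D^{-1})_{33} = 1/d_{33} = 1/4 = 1/4

1/4


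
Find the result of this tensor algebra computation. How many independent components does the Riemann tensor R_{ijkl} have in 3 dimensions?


The Riemann tensor in d dimensions has d^2(d^2 - 1)/12 independent components.
d = 3, so d^2 = 9
d^2 - 1 = 8
d^2(d^2 - 1) = 9 * 8 = 72
Divide by 12: 72 / 12 = 6

6


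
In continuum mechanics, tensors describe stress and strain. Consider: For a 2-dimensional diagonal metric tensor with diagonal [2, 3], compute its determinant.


For a diagonal metric, the determinant is the product of diagonal entries.
Diagonal entries: 2, 3
det(g) = 2 * 3 = 6

6


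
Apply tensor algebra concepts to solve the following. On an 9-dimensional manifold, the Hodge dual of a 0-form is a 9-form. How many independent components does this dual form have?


The Hodge dual of a p-form on an n-dimensional manifold is an (n-p)-form.
n = 9, p = 0, so dual degree = 9 - 0 = 9
The number of components is C(n, n-p) = C(9, 9) = 1

1


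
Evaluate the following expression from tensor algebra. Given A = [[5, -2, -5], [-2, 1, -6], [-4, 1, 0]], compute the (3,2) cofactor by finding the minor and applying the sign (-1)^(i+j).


To find cofactor C_{32}, delete row 3 and column 2.
The resulting 2x2 submatrix is: [[5, -5], [-2, -6]]
Minor M_{32} = 5*-6 - -5*-2
  = -30 - 10 = -40
Sign = (-1)^(3+2) = (-1)^5 = -1
Cofactor C_{32} = -1 * -40 = 40

40


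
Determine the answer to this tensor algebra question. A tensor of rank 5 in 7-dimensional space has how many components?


The number of components of a rank-r tensor in d dimensions is d^r.
Here d = 7 and r = 5.
7^5 = 16807

16807


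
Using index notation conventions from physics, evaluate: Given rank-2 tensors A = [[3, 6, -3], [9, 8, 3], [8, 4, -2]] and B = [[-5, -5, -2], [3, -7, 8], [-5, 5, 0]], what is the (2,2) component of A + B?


Tensor addition is component-wise: (A + B)_{ij} = A_{ij} + B_{ij}.
A_{22} = 8
B_{22} = -7
(A + B)_{22} = 8 + -7 = 1

1


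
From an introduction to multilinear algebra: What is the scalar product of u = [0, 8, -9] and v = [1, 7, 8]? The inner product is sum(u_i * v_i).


The inner product u . v = sum of u_i * v_i.
Term-by-term: 0 * 1, 8 * 7, -9 * 8
Products: 0, 56, -72
Sum = 0 + 56 + -72 = -16

-16


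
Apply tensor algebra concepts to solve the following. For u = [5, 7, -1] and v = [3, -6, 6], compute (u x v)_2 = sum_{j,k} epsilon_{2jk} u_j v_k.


(u x v)_2 = sum_{j,k} epsilon_{2jk} u_j v_k. Only permutations of (1,2,3) contribute; the two non-zero terms are:
eps_{213} u_1 v_3 = -1 * 5 * 6 = -30
eps_{231} u_3 v_1 = 1 * -1 * 3 = -3
(u x v)_2 = -33

-33
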